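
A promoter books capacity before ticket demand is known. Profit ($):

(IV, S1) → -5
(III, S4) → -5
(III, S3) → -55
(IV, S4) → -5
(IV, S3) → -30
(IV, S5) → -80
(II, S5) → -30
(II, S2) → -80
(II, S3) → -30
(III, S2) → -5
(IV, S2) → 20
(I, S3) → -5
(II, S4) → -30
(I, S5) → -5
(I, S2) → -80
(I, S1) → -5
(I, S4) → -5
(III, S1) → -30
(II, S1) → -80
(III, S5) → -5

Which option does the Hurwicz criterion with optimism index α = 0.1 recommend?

III

I: 0.1·(-5) + 0.9·(-80) = -72.5
II: 0.1·(-30) + 0.9·(-80) = -75
III: 0.1·(-5) + 0.9·(-55) = -50
IV: 0.1·20 + 0.9·(-80) = -70
Highest Hurwicz score = -50 → III.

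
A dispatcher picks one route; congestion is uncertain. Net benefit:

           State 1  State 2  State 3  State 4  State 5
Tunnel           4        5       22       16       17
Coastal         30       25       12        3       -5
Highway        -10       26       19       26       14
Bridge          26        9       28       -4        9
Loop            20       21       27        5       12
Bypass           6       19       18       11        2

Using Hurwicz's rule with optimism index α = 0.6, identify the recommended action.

Loop

Tunnel: 0.6·22 + 0.4·4 = 14.8
Coastal: 0.6·30 + 0.4·(-5) = 16
Highway: 0.6·26 + 0.4·(-10) = 11.6
Bridge: 0.6·28 + 0.4·(-4) = 15.2
Loop: 0.6·27 + 0.4·5 = 18.2
Bypass: 0.6·19 + 0.4·2 = 12.2
Highest Hurwicz score = 18.2 → Loop.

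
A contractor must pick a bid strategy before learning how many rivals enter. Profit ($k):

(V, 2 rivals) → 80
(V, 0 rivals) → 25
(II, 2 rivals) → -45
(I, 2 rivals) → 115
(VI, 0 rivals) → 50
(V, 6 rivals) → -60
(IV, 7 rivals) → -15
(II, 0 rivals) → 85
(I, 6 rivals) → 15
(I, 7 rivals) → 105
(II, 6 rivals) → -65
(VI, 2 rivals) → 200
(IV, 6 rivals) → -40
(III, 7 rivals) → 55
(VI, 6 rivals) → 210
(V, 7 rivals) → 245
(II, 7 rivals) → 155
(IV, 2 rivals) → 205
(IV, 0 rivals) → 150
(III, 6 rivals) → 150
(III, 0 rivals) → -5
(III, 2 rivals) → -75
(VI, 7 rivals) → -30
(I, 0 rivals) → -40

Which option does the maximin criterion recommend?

Row minima: I=-40, II=-65, III=-75, IV=-40, V=-60, VI=-30
Best worst-case = -30 → VI.

VI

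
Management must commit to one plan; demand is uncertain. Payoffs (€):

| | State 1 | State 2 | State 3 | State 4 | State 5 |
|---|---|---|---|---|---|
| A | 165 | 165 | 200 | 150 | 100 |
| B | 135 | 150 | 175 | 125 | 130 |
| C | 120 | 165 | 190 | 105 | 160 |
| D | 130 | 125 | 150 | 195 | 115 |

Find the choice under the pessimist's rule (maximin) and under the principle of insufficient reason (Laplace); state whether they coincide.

Row minima: A=100, B=125, C=105, D=115
Best worst-case = 125 → B.
Row averages: A=156, B=143, C=148, D=143
Highest average = 156 → A.

maximin → B; laplace → A (disagree)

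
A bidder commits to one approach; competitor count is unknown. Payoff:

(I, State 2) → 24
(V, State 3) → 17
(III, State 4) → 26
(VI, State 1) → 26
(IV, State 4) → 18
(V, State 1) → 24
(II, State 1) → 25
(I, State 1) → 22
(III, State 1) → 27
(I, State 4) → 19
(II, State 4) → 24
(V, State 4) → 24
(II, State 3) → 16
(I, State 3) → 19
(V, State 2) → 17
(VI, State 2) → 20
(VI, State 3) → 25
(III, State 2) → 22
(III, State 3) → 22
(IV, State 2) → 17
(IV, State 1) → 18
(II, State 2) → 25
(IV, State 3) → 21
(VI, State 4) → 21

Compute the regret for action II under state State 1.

2

Best payoff under State 1 is 27.
Regret = 27 − 25 = 2.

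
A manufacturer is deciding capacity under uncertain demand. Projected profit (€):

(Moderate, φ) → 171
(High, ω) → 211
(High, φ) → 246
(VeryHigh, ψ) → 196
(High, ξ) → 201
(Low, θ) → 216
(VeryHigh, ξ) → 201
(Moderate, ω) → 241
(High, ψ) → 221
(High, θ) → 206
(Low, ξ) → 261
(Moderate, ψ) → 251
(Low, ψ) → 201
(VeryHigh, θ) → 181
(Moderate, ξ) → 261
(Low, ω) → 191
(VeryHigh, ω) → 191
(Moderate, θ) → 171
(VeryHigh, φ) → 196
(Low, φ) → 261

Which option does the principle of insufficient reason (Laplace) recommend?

Row averages: Low=226, Moderate=219, High=217, VeryHigh=193
Highest average = 226 → Low.

Low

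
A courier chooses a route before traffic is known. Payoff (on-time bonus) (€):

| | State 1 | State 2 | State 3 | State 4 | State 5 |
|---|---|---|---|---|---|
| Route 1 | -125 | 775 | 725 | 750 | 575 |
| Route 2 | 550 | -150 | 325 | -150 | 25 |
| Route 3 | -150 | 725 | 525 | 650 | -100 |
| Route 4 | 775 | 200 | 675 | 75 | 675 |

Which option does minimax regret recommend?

Column bests: State 1=775, State 2=775, State 3=725, State 4=750, State 5=675.
Route 1 regrets: 900, 0, 0, 0, 100 → max 900
Route 2 regrets: 225, 925, 400, 900, 650 → max 925
Route 3 regrets: 925, 50, 200, 100, 775 → max 925
Route 4 regrets: 0, 575, 50, 675, 0 → max 675
Smallest max regret = 675 → Route 4.

Route 4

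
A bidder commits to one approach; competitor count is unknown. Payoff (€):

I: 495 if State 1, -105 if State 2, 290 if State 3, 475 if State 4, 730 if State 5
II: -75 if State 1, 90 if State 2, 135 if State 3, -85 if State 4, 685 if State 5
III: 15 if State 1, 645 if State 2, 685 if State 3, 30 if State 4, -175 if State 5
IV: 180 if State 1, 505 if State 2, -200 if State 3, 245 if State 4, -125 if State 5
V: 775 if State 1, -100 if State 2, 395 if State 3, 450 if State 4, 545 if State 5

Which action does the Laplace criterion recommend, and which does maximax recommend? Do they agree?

laplace → V; maximax → V (agree)

Row averages: I=377, II=150, III=240, IV=121, V=413
Highest average = 413 → V.
Row maxima: I=730, II=685, III=685, IV=505, V=775
Best best-case = 775 → V.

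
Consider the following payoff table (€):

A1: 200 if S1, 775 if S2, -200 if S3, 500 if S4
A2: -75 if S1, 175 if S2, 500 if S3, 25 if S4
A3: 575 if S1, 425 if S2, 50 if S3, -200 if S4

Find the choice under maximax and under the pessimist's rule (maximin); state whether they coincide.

maximax → A1; maximin → A2 (disagree)

Row maxima: A1=775, A2=500, A3=575
Best best-case = 775 → A1.
Row minima: A1=-200, A2=-75, A3=-200
Best worst-case = -75 → A2.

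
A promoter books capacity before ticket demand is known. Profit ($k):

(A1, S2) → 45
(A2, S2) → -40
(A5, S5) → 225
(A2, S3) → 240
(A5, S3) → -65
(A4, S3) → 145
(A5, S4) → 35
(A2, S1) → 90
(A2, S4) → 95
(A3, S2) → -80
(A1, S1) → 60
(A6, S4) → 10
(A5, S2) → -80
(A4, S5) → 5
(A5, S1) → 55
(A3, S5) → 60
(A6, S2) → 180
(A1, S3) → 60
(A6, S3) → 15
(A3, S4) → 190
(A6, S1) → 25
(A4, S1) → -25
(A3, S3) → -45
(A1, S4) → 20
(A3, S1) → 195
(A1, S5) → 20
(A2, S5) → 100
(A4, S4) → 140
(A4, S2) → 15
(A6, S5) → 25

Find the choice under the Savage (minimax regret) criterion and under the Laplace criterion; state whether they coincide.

minimax regret → A1; laplace → A2 (disagree)

Column bests: S1=195, S2=180, S3=240, S4=190, S5=225.
A1 regrets: 135, 135, 180, 170, 205 → max 205
A2 regrets: 105, 220, 0, 95, 125 → max 220
A3 regrets: 0, 260, 285, 0, 165 → max 285
A4 regrets: 220, 165, 95, 50, 220 → max 220
A5 regrets: 140, 260, 305, 155, 0 → max 305
A6 regrets: 170, 0, 225, 180, 200 → max 225
Smallest max regret = 205 → A1.
Row averages: A1=41, A2=97, A3=64, A4=56, A5=34, A6=51
Highest average = 97 → A2.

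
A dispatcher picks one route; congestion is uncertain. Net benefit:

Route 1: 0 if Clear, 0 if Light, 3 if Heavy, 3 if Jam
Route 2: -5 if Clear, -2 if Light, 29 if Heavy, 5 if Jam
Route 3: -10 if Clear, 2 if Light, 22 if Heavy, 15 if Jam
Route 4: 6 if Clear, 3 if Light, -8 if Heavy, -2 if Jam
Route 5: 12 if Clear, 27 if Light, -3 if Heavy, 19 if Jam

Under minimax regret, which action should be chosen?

Route 3

Column bests: Clear=12, Light=27, Heavy=29, Jam=19.
Route 1 regrets: 12, 27, 26, 16 → max 27
Route 2 regrets: 17, 29, 0, 14 → max 29
Route 3 regrets: 22, 25, 7, 4 → max 25
Route 4 regrets: 6, 24, 37, 21 → max 37
Route 5 regrets: 0, 0, 32, 0 → max 32
Smallest max regret = 25 → Route 3.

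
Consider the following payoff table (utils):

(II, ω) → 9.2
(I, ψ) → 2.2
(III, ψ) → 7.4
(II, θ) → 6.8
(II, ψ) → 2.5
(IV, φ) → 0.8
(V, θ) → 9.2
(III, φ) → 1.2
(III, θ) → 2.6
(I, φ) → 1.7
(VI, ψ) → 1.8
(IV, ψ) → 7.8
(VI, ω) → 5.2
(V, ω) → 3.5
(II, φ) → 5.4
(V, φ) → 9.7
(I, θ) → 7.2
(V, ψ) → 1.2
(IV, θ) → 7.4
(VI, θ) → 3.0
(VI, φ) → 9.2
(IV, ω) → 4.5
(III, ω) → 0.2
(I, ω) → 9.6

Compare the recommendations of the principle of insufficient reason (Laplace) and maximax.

laplace → II; maximax → V (disagree)

Row averages: I=5.175, II=5.975, III=2.85, IV=5.125, V=5.9, VI=4.8
Highest average = 5.975 → II.
Row maxima: I=9.6, II=9.2, III=7.4, IV=7.8, V=9.7, VI=9.2
Best best-case = 9.7 → V.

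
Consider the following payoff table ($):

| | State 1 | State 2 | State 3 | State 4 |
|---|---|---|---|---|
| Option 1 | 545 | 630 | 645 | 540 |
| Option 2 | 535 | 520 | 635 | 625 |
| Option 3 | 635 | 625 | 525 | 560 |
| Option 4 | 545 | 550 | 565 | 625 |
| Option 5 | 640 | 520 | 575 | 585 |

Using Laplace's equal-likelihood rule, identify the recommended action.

Row averages: Option 1=590, Option 2=578.75, Option 3=586.25, Option 4=571.25, Option 5=580
Highest average = 590 → Option 1.

Option 1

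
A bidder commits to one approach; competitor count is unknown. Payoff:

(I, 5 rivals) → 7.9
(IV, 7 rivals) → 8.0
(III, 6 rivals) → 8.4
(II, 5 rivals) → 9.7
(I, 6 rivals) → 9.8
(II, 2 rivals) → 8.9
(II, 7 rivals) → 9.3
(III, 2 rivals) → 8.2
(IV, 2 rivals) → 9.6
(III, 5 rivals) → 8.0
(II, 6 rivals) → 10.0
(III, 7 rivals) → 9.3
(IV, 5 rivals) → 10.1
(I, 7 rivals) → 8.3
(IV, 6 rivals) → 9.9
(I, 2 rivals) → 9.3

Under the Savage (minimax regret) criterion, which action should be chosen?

Column bests: 2 rivals=9.6, 5 rivals=10.1, 6 rivals=10.0, 7 rivals=9.3.
I regrets: 0.3, 2.2, 0.2, 1.0 → max 2.2
II regrets: 0.7, 0.4, 0.0, 0.0 → max 0.7
III regrets: 1.4, 2.1, 1.6, 0.0 → max 2.1
IV regrets: 0.0, 0.0, 0.1, 1.3 → max 1.3
Smallest max regret = 0.7 → II.

II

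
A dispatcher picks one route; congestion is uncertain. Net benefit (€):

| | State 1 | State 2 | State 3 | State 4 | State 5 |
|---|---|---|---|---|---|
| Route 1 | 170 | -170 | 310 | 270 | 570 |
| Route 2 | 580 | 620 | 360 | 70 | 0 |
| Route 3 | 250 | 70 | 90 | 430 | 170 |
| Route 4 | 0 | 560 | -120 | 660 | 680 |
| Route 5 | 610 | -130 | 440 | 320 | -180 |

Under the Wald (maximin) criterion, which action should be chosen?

Row minima: Route 1=-170, Route 2=0, Route 3=70, Route 4=-120, Route 5=-180
Best worst-case = 70 → Route 3.

Route 3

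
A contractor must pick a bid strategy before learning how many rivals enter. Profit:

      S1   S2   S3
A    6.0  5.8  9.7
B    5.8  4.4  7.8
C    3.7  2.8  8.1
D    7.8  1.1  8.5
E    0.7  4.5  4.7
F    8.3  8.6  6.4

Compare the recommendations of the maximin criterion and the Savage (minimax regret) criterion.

Row minima: A=5.8, B=4.4, C=2.8, D=1.1, E=0.7, F=6.4
Best worst-case = 6.4 → F.
Column bests: S1=8.3, S2=8.6, S3=9.7.
A regrets: 2.3, 2.8, 0.0 → max 2.8
B regrets: 2.5, 4.2, 1.9 → max 4.2
C regrets: 4.6, 5.8, 1.6 → max 5.8
D regrets: 0.5, 7.5, 1.2 → max 7.5
E regrets: 7.6, 4.1, 5.0 → max 7.6
F regrets: 0.0, 0.0, 3.3 → max 3.3
Smallest max regret = 2.8 → A.

maximin → F; minimax regret → A (disagree)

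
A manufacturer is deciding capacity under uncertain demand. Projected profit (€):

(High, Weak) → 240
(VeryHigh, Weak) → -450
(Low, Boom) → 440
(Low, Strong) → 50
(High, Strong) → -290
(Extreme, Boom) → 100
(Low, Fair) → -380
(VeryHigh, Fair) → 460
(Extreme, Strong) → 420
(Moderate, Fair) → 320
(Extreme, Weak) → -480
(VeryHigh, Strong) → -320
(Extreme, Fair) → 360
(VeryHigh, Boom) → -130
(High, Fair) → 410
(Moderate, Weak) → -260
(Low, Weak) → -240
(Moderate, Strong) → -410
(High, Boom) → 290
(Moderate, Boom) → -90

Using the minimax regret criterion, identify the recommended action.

High

Column bests: Weak=240, Fair=460, Strong=420, Boom=440.
Low regrets: 480, 840, 370, 0 → max 840
Moderate regrets: 500, 140, 830, 530 → max 830
High regrets: 0, 50, 710, 150 → max 710
VeryHigh regrets: 690, 0, 740, 570 → max 740
Extreme regrets: 720, 100, 0, 340 → max 720
Smallest max regret = 710 → High.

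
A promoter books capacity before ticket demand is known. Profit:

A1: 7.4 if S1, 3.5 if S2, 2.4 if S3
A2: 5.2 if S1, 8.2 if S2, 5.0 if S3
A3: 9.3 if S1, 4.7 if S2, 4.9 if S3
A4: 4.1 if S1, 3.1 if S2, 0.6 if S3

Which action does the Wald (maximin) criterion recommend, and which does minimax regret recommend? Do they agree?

Row minima: A1=2.4, A2=5.0, A3=4.7, A4=0.6
Best worst-case = 5.0 → A2.
Column bests: S1=9.3, S2=8.2, S3=5.0.
A1 regrets: 1.9, 4.7, 2.6 → max 4.7
A2 regrets: 4.1, 0.0, 0.0 → max 4.1
A3 regrets: 0.0, 3.5, 0.1 → max 3.5
A4 regrets: 5.2, 5.1, 4.4 → max 5.2
Smallest max regret = 3.5 → A3.

maximin → A2; minimax regret → A3 (disagree)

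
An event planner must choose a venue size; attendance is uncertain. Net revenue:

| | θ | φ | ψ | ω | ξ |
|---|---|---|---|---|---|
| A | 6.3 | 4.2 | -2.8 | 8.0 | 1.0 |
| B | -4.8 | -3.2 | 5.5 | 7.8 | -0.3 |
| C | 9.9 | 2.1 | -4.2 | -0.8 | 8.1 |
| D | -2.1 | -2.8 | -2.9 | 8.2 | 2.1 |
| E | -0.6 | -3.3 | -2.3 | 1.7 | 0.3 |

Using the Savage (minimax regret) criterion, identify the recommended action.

A

Column bests: θ=9.9, φ=4.2, ψ=5.5, ω=8.2, ξ=8.1.
A regrets: 3.6, 0.0, 8.3, 0.2, 7.1 → max 8.3
B regrets: 14.7, 7.4, 0.0, 0.4, 8.4 → max 14.7
C regrets: 0.0, 2.1, 9.7, 9.0, 0.0 → max 9.7
D regrets: 12.0, 7.0, 8.4, 0.0, 6.0 → max 12.0
E regrets: 10.5, 7.5, 7.8, 6.5, 7.8 → max 10.5
Smallest max regret = 8.3 → A.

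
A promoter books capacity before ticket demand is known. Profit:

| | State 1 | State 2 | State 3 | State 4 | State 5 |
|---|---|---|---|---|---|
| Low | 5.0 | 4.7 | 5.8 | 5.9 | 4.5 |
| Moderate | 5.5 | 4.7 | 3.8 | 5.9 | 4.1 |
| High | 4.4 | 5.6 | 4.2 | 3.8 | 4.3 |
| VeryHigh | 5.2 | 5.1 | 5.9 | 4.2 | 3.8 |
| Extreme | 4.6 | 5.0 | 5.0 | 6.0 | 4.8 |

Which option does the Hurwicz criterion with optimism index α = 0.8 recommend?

Low: 0.8·5.9 + 0.2·4.5 = 5.62
Moderate: 0.8·5.9 + 0.2·3.8 = 5.48
High: 0.8·5.6 + 0.2·3.8 = 5.24
VeryHigh: 0.8·5.9 + 0.2·3.8 = 5.48
Extreme: 0.8·6.0 + 0.2·4.6 = 5.72
Highest Hurwicz score = 5.72 → Extreme.

Extreme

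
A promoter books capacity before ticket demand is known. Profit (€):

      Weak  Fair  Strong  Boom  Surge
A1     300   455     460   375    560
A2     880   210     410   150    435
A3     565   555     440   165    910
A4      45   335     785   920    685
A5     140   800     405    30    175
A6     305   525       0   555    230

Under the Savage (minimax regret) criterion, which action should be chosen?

A1

Column bests: Weak=880, Fair=800, Strong=785, Boom=920, Surge=910.
A1 regrets: 580, 345, 325, 545, 350 → max 580
A2 regrets: 0, 590, 375, 770, 475 → max 770
A3 regrets: 315, 245, 345, 755, 0 → max 755
A4 regrets: 835, 465, 0, 0, 225 → max 835
A5 regrets: 740, 0, 380, 890, 735 → max 890
A6 regrets: 575, 275, 785, 365, 680 → max 785
Smallest max regret = 580 → A1.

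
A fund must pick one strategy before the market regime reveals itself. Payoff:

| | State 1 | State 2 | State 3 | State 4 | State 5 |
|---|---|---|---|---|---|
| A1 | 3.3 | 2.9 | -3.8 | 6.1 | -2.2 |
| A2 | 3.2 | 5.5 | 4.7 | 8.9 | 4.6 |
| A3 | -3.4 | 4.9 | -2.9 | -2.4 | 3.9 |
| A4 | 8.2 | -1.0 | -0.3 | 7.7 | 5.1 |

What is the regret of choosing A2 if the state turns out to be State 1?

5.0

Best payoff under State 1 is 8.2.
Regret = 8.2 − 3.2 = 5.0.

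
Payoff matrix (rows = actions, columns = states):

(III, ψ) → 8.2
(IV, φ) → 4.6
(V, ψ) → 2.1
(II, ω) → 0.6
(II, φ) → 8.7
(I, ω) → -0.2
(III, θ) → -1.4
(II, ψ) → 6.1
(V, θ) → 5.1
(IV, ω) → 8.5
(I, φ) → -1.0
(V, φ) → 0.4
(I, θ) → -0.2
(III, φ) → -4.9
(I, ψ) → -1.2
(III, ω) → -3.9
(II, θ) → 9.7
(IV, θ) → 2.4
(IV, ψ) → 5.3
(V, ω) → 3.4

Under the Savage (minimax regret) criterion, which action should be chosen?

Column bests: θ=9.7, φ=8.7, ψ=8.2, ω=8.5.
I regrets: 9.9, 9.7, 9.4, 8.7 → max 9.9
II regrets: 0.0, 0.0, 2.1, 7.9 → max 7.9
III regrets: 11.1, 13.6, 0.0, 12.4 → max 13.6
IV regrets: 7.3, 4.1, 2.9, 0.0 → max 7.3
V regrets: 4.6, 8.3, 6.1, 5.1 → max 8.3
Smallest max regret = 7.3 → IV.

IV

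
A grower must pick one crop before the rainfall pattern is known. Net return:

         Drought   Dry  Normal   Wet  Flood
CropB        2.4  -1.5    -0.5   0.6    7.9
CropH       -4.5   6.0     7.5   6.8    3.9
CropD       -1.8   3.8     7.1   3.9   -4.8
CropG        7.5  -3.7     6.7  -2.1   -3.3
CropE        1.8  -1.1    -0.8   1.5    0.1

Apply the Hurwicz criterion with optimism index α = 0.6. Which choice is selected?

CropB

CropB: 0.6·7.9 + 0.4·(-1.5) = 4.14
CropH: 0.6·7.5 + 0.4·(-4.5) = 2.7
CropD: 0.6·7.1 + 0.4·(-4.8) = 2.34
CropG: 0.6·7.5 + 0.4·(-3.7) = 3.02
CropE: 0.6·1.8 + 0.4·(-1.1) = 0.64
Highest Hurwicz score = 4.14 → CropB.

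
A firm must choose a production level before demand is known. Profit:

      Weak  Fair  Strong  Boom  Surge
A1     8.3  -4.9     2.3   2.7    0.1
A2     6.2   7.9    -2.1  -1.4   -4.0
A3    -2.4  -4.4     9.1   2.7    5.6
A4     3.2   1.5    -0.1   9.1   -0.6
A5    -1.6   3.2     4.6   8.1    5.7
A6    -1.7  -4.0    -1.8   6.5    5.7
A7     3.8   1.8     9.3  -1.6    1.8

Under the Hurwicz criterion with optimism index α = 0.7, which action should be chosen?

A4

A1: 0.7·8.3 + 0.3·(-4.9) = 4.34
A2: 0.7·7.9 + 0.3·(-4.0) = 4.33
A3: 0.7·9.1 + 0.3·(-4.4) = 5.05
A4: 0.7·9.1 + 0.3·(-0.6) = 6.19
A5: 0.7·8.1 + 0.3·(-1.6) = 5.19
A6: 0.7·6.5 + 0.3·(-4.0) = 3.35
A7: 0.7·9.3 + 0.3·(-1.6) = 6.03
Highest Hurwicz score = 6.19 → A4.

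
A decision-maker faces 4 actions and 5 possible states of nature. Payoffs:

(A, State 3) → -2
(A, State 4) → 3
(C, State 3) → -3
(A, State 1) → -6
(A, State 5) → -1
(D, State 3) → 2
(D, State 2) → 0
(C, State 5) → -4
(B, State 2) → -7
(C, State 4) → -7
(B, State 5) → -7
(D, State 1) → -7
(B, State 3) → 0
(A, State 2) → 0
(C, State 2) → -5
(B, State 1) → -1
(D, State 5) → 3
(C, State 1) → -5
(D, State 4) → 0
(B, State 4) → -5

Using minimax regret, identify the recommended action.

A

Column bests: State 1=-1, State 2=0, State 3=2, State 4=3, State 5=3.
A regrets: 5, 0, 4, 0, 4 → max 5
B regrets: 0, 7, 2, 8, 10 → max 10
C regrets: 4, 5, 5, 10, 7 → max 10
D regrets: 6, 0, 0, 3, 0 → max 6
Smallest max regret = 5 → A.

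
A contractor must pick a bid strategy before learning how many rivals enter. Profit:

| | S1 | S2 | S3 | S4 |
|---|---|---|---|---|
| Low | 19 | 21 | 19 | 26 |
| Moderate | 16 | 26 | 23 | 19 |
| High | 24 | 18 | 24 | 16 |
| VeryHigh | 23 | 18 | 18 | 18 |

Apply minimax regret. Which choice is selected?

Column bests: S1=24, S2=26, S3=24, S4=26.
Low regrets: 5, 5, 5, 0 → max 5
Moderate regrets: 8, 0, 1, 7 → max 8
High regrets: 0, 8, 0, 10 → max 10
VeryHigh regrets: 1, 8, 6, 8 → max 8
Smallest max regret = 5 → Low.

Low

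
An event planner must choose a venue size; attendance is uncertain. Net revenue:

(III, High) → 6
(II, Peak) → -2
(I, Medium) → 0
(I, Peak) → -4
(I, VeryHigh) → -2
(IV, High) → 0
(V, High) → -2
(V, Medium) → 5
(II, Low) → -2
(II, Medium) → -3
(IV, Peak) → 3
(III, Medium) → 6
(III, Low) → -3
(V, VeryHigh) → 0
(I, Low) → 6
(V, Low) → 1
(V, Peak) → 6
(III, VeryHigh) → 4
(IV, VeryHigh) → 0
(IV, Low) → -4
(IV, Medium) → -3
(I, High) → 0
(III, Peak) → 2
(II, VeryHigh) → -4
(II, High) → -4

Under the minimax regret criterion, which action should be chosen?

V

Column bests: Low=6, Medium=6, High=6, VeryHigh=4, Peak=6.
I regrets: 0, 6, 6, 6, 10 → max 10
II regrets: 8, 9, 10, 8, 8 → max 10
III regrets: 9, 0, 0, 0, 4 → max 9
IV regrets: 10, 9, 6, 4, 3 → max 10
V regrets: 5, 1, 8, 4, 0 → max 8
Smallest max regret = 8 → V.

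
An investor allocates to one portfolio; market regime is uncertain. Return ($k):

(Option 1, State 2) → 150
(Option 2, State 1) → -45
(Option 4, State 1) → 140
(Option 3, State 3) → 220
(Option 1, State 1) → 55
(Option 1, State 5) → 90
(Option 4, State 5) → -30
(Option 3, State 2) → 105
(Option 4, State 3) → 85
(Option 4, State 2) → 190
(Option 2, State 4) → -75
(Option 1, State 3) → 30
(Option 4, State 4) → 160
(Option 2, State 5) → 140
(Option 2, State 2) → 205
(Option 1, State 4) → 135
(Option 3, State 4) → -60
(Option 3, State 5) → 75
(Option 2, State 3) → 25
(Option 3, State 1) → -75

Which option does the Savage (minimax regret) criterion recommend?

Column bests: State 1=140, State 2=205, State 3=220, State 4=160, State 5=140.
Option 1 regrets: 85, 55, 190, 25, 50 → max 190
Option 2 regrets: 185, 0, 195, 235, 0 → max 235
Option 3 regrets: 215, 100, 0, 220, 65 → max 220
Option 4 regrets: 0, 15, 135, 0, 170 → max 170
Smallest max regret = 170 → Option 4.

Option 4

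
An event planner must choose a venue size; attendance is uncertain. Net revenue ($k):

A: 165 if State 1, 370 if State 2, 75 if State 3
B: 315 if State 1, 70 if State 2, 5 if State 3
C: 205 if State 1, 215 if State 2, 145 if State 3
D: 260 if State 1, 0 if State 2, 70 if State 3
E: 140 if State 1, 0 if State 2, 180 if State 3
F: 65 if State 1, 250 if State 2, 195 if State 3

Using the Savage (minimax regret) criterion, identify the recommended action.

Column bests: State 1=315, State 2=370, State 3=195.
A regrets: 150, 0, 120 → max 150
B regrets: 0, 300, 190 → max 300
C regrets: 110, 155, 50 → max 155
D regrets: 55, 370, 125 → max 370
E regrets: 175, 370, 15 → max 370
F regrets: 250, 120, 0 → max 250
Smallest max regret = 150 → A.

A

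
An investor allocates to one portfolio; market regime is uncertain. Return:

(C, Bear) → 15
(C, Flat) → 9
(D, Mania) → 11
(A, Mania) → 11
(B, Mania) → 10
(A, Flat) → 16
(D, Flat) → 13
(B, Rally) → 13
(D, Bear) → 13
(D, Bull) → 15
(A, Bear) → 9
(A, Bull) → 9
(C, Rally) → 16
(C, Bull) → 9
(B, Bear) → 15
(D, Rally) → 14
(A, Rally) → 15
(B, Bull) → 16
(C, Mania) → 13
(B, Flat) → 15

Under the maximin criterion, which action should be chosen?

Row minima: A=9, B=10, C=9, D=11
Best worst-case = 11 → D.

D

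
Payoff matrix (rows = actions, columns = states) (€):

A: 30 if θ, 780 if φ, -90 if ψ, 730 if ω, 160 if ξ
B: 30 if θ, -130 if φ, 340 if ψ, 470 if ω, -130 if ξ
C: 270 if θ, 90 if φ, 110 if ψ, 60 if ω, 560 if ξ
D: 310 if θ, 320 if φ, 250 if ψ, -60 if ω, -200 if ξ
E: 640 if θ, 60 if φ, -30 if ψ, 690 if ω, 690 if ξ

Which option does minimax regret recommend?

Column bests: θ=640, φ=780, ψ=340, ω=730, ξ=690.
A regrets: 610, 0, 430, 0, 530 → max 610
B regrets: 610, 910, 0, 260, 820 → max 910
C regrets: 370, 690, 230, 670, 130 → max 690
D regrets: 330, 460, 90, 790, 890 → max 890
E regrets: 0, 720, 370, 40, 0 → max 720
Smallest max regret = 610 → A.

A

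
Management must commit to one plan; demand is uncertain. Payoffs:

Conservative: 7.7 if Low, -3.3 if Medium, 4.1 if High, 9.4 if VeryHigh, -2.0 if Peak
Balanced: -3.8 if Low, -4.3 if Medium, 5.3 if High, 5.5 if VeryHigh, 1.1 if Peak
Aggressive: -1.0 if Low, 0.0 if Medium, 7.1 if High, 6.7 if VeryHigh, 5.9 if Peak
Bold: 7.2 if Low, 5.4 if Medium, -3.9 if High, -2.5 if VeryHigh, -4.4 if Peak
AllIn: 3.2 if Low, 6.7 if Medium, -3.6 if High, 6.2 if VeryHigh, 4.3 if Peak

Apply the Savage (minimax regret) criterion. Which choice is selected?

Aggressive

Column bests: Low=7.7, Medium=6.7, High=7.1, VeryHigh=9.4, Peak=5.9.
Conservative regrets: 0.0, 10.0, 3.0, 0.0, 7.9 → max 10.0
Balanced regrets: 11.5, 11.0, 1.8, 3.9, 4.8 → max 11.5
Aggressive regrets: 8.7, 6.7, 0.0, 2.7, 0.0 → max 8.7
Bold regrets: 0.5, 1.3, 11.0, 11.9, 10.3 → max 11.9
AllIn regrets: 4.5, 0.0, 10.7, 3.2, 1.6 → max 10.7
Smallest max regret = 8.7 → Aggressive.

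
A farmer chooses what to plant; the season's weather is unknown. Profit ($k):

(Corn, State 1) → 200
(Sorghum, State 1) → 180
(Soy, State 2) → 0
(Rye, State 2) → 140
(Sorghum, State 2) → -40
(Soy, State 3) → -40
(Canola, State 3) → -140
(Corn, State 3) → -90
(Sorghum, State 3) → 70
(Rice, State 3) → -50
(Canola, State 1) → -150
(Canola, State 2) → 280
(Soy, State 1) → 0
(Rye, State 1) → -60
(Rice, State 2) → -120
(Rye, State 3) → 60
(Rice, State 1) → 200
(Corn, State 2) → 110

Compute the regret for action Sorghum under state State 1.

20

Best payoff under State 1 is 200.
Regret = 200 − 180 = 20.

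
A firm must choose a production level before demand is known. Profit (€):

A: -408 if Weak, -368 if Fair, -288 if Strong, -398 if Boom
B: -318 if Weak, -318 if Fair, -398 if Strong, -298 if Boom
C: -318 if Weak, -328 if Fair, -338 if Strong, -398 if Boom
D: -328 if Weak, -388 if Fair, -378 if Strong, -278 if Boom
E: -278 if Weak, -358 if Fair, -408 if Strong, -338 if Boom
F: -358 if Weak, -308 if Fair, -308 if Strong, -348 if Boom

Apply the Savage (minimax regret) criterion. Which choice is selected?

Column bests: Weak=-278, Fair=-308, Strong=-288, Boom=-278.
A regrets: 130, 60, 0, 120 → max 130
B regrets: 40, 10, 110, 20 → max 110
C regrets: 40, 20, 50, 120 → max 120
D regrets: 50, 80, 90, 0 → max 90
E regrets: 0, 50, 120, 60 → max 120
F regrets: 80, 0, 20, 70 → max 80
Smallest max regret = 80 → F.

F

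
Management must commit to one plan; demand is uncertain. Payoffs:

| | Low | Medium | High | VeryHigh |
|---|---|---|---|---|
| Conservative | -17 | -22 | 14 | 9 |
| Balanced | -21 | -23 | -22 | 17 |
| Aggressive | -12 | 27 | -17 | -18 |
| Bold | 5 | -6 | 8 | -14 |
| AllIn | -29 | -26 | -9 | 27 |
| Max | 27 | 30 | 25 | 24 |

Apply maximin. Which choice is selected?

Row minima: Conservative=-22, Balanced=-23, Aggressive=-18, Bold=-14, AllIn=-29, Max=24
Best worst-case = 24 → Max.

Max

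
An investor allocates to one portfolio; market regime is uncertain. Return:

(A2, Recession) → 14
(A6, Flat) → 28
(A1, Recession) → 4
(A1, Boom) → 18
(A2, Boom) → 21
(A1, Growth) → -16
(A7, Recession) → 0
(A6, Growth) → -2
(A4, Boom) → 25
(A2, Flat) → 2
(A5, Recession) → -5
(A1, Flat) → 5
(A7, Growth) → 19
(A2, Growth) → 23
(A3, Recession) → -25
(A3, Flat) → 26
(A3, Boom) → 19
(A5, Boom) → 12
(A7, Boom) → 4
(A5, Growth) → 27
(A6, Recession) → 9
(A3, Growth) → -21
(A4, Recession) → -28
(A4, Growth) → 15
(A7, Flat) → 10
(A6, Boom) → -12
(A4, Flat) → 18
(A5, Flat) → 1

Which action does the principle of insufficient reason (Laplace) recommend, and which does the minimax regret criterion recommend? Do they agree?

laplace → A2; minimax regret → A7 (disagree)

Row averages: A1=2.75, A2=15, A3=-0.25, A4=7.5, A5=8.75, A6=5.75, A7=8.25
Highest average = 15 → A2.
Column bests: Recession=14, Flat=28, Growth=27, Boom=25.
A1 regrets: 10, 23, 43, 7 → max 43
A2 regrets: 0, 26, 4, 4 → max 26
A3 regrets: 39, 2, 48, 6 → max 48
A4 regrets: 42, 10, 12, 0 → max 42
A5 regrets: 19, 27, 0, 13 → max 27
A6 regrets: 5, 0, 29, 37 → max 37
A7 regrets: 14, 18, 8, 21 → max 21
Smallest max regret = 21 → A7.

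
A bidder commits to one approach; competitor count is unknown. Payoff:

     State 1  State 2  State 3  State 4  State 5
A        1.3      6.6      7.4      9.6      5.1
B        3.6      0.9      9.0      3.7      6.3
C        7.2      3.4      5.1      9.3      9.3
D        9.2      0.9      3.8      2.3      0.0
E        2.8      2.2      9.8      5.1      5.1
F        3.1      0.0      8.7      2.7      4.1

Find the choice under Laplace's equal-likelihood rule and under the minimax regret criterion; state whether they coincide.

Row averages: A=6, B=4.7, C=6.86, D=3.24, E=5, F=3.72
Highest average = 6.86 → C.
Column bests: State 1=9.2, State 2=6.6, State 3=9.8, State 4=9.6, State 5=9.3.
A regrets: 7.9, 0.0, 2.4, 0.0, 4.2 → max 7.9
B regrets: 5.6, 5.7, 0.8, 5.9, 3.0 → max 5.9
C regrets: 2.0, 3.2, 4.7, 0.3, 0.0 → max 4.7
D regrets: 0.0, 5.7, 6.0, 7.3, 9.3 → max 9.3
E regrets: 6.4, 4.4, 0.0, 4.5, 4.2 → max 6.4
F regrets: 6.1, 6.6, 1.1, 6.9, 5.2 → max 6.9
Smallest max regret = 4.7 → C.

laplace → C; minimax regret → C (agree)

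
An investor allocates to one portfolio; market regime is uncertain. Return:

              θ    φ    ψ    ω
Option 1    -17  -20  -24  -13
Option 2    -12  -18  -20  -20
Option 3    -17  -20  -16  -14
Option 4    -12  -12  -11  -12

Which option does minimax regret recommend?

Column bests: θ=-12, φ=-12, ψ=-11, ω=-12.
Option 1 regrets: 5, 8, 13, 1 → max 13
Option 2 regrets: 0, 6, 9, 8 → max 9
Option 3 regrets: 5, 8, 5, 2 → max 8
Option 4 regrets: 0, 0, 0, 0 → max 0
Smallest max regret = 0 → Option 4.

Option 4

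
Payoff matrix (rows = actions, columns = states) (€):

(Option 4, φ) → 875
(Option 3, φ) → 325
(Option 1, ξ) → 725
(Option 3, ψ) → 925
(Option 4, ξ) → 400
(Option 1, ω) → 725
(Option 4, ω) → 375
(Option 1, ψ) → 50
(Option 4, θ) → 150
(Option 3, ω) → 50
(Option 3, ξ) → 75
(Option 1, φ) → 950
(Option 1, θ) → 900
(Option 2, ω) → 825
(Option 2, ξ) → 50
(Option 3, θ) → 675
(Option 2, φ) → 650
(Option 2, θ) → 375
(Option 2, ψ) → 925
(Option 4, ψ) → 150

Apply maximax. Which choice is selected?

Option 1

Row maxima: Option 1=950, Option 2=925, Option 3=925, Option 4=875
Best best-case = 950 → Option 1.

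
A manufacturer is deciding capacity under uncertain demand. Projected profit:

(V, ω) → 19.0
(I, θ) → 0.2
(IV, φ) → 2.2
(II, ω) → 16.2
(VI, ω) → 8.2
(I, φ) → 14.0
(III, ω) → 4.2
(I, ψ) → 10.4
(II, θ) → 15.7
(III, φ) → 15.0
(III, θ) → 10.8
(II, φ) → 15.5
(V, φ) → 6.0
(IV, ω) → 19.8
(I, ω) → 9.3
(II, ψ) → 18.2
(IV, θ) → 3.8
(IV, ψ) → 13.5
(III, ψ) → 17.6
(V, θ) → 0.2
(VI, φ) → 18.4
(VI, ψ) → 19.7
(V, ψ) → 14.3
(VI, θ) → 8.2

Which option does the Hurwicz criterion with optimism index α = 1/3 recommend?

I: 1/3·14.0 + 2/3·0.2 = 4.8
II: 1/3·18.2 + 2/3·15.5 = 16.4
III: 1/3·17.6 + 2/3·4.2 = 26/3
IV: 1/3·19.8 + 2/3·2.2 = 121/15
V: 1/3·19.0 + 2/3·0.2 = 97/15
VI: 1/3·19.7 + 2/3·8.2 = 361/30
Highest Hurwicz score = 16.4 → II.

II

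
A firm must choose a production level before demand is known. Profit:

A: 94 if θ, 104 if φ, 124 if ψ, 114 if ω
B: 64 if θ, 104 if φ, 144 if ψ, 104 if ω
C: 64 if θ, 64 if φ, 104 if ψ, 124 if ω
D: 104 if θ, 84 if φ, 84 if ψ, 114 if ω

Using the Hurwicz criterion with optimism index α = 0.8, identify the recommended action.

B

A: 0.8·124 + 0.2·94 = 118
B: 0.8·144 + 0.2·64 = 128
C: 0.8·124 + 0.2·64 = 112
D: 0.8·114 + 0.2·84 = 108
Highest Hurwicz score = 128 → B.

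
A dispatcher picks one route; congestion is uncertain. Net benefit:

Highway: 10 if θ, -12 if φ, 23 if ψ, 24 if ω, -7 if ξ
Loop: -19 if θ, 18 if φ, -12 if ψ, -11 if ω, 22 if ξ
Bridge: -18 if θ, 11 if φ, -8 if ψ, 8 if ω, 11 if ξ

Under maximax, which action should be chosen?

Row maxima: Highway=24, Loop=22, Bridge=11
Best best-case = 24 → Highway.

Highway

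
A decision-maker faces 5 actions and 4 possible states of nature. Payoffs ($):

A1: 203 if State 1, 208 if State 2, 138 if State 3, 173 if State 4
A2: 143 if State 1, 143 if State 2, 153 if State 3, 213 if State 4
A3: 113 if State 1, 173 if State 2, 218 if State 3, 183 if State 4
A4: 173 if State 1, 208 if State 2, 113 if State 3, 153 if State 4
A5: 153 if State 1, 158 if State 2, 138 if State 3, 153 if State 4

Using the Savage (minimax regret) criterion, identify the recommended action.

Column bests: State 1=203, State 2=208, State 3=218, State 4=213.
A1 regrets: 0, 0, 80, 40 → max 80
A2 regrets: 60, 65, 65, 0 → max 65
A3 regrets: 90, 35, 0, 30 → max 90
A4 regrets: 30, 0, 105, 60 → max 105
A5 regrets: 50, 50, 80, 60 → max 80
Smallest max regret = 65 → A2.

A2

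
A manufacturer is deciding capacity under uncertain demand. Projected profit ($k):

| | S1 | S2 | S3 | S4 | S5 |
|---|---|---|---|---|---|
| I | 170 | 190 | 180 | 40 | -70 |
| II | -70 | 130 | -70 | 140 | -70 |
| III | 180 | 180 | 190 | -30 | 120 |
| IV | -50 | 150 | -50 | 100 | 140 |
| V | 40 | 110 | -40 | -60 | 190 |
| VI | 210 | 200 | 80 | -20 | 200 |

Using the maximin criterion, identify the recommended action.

VI

Row minima: I=-70, II=-70, III=-30, IV=-50, V=-60, VI=-20
Best worst-case = -20 → VI.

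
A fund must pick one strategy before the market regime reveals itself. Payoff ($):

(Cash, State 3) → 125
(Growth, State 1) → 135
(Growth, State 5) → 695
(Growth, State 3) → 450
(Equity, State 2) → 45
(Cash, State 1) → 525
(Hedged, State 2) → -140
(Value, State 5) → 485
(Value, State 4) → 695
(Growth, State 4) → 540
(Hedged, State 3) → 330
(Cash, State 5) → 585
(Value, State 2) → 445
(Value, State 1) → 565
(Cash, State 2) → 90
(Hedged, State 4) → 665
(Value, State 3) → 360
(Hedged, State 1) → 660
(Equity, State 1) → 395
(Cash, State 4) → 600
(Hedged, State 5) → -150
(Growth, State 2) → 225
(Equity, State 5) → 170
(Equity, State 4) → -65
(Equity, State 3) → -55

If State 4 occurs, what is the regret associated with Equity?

Best payoff under State 4 is 695.
Regret = 695 − (-65) = 760.

760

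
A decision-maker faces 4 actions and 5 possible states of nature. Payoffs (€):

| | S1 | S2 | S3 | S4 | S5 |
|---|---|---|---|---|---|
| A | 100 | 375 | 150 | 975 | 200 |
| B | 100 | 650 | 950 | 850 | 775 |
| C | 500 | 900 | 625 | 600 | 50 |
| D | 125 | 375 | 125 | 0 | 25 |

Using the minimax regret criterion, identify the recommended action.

Column bests: S1=500, S2=900, S3=950, S4=975, S5=775.
A regrets: 400, 525, 800, 0, 575 → max 800
B regrets: 400, 250, 0, 125, 0 → max 400
C regrets: 0, 0, 325, 375, 725 → max 725
D regrets: 375, 525, 825, 975, 750 → max 975
Smallest max regret = 400 → B.

B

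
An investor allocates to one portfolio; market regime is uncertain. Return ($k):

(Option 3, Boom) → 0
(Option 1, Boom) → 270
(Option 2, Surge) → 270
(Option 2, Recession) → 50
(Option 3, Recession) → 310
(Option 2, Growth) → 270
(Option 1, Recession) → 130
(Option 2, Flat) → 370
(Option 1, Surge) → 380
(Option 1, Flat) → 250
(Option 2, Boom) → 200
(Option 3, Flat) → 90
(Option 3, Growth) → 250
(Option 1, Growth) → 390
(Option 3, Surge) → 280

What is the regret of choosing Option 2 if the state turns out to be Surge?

110

Best payoff under Surge is 380.
Regret = 380 − 270 = 110.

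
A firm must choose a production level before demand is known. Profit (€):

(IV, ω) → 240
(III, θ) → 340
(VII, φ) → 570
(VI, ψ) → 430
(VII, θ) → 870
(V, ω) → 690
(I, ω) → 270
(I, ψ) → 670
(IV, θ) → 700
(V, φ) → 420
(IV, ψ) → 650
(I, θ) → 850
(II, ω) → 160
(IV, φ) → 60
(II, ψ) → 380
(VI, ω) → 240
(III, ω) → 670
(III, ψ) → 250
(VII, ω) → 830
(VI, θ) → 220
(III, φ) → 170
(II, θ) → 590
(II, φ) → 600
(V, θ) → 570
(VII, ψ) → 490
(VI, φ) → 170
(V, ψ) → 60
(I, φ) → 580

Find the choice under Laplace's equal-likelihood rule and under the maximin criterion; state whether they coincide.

laplace → VII; maximin → VII (agree)

Row averages: I=592.5, II=432.5, III=357.5, IV=412.5, V=435, VI=265, VII=690
Highest average = 690 → VII.
Row minima: I=270, II=160, III=170, IV=60, V=60, VI=170, VII=490
Best worst-case = 490 → VII.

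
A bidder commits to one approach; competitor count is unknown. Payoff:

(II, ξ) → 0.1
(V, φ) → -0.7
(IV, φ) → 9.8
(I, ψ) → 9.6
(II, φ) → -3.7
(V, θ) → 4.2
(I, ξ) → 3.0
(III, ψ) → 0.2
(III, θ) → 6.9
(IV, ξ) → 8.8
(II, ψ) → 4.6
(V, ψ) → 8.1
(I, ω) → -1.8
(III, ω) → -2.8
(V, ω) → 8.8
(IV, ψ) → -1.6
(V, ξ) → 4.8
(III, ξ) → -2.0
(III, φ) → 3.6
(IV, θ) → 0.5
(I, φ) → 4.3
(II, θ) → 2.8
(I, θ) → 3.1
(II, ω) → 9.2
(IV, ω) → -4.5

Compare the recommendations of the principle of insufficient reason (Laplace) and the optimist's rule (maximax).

Row averages: I=3.64, II=2.6, III=1.18, IV=2.6, V=5.04
Highest average = 5.04 → V.
Row maxima: I=9.6, II=9.2, III=6.9, IV=9.8, V=8.8
Best best-case = 9.8 → IV.

laplace → V; maximax → IV (disagree)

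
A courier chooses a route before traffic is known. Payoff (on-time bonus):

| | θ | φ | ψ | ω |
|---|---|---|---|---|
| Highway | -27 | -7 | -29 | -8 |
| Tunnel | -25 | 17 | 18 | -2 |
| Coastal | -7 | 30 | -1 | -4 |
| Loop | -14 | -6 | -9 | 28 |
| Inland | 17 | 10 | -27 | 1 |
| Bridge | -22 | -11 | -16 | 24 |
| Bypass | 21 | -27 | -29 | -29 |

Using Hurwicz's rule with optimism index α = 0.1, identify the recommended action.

Highway: 0.1·(-7) + 0.9·(-29) = -26.8
Tunnel: 0.1·18 + 0.9·(-25) = -20.7
Coastal: 0.1·30 + 0.9·(-7) = -3.3
Loop: 0.1·28 + 0.9·(-14) = -9.8
Inland: 0.1·17 + 0.9·(-27) = -22.6
Bridge: 0.1·24 + 0.9·(-22) = -17.4
Bypass: 0.1·21 + 0.9·(-29) = -24
Highest Hurwicz score = -3.3 → Coastal.

Coastal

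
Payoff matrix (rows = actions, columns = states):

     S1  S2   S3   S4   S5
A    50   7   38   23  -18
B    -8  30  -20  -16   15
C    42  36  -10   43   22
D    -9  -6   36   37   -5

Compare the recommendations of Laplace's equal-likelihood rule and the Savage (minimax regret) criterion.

laplace → C; minimax regret → A (disagree)

Row averages: A=20, B=0.2, C=26.6, D=10.6
Highest average = 26.6 → C.
Column bests: S1=50, S2=36, S3=38, S4=43, S5=22.
A regrets: 0, 29, 0, 20, 40 → max 40
B regrets: 58, 6, 58, 59, 7 → max 59
C regrets: 8, 0, 48, 0, 0 → max 48
D regrets: 59, 42, 2, 6, 27 → max 59
Smallest max regret = 40 → A.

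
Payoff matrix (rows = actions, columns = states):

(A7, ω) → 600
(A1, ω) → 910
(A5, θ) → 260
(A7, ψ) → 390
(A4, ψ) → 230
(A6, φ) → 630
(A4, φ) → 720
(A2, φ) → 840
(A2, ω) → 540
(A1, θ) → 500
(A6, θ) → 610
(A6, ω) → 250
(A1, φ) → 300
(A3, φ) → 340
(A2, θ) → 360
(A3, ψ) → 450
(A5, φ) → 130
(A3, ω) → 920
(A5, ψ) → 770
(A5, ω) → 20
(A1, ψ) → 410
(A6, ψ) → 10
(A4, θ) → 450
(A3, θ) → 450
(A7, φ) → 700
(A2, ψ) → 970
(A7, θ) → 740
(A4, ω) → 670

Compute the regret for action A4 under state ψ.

Best payoff under ψ is 970.
Regret = 970 − 230 = 740.

740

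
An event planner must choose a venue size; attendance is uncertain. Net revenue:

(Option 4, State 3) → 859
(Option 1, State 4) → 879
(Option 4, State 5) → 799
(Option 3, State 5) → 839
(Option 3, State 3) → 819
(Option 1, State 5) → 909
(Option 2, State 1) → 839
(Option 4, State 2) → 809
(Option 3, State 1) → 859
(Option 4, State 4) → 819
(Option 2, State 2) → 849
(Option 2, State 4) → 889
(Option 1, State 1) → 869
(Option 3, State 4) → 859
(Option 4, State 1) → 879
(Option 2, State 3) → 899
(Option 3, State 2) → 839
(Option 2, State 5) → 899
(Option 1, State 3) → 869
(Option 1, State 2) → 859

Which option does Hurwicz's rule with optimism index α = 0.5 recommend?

Option 1

Option 1: 0.5·909 + 0.5·859 = 884
Option 2: 0.5·899 + 0.5·839 = 869
Option 3: 0.5·859 + 0.5·819 = 839
Option 4: 0.5·879 + 0.5·799 = 839
Highest Hurwicz score = 884 → Option 1.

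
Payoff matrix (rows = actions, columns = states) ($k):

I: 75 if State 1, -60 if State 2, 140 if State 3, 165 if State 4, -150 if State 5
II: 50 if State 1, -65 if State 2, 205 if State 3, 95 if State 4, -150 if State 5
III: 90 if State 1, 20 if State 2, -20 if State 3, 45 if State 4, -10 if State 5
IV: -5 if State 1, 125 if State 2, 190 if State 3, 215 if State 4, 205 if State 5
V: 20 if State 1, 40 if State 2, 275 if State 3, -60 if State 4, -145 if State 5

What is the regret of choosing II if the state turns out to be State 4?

Best payoff under State 4 is 215.
Regret = 215 − 95 = 120.

120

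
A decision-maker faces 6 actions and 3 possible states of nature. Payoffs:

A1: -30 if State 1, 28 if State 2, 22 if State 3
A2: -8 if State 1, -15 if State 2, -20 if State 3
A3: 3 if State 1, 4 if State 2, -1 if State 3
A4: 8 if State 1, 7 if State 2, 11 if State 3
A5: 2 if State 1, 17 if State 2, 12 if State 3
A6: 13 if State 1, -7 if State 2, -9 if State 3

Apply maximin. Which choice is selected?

A4

Row minima: A1=-30, A2=-20, A3=-1, A4=7, A5=2, A6=-9
Best worst-case = 7 → A4.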